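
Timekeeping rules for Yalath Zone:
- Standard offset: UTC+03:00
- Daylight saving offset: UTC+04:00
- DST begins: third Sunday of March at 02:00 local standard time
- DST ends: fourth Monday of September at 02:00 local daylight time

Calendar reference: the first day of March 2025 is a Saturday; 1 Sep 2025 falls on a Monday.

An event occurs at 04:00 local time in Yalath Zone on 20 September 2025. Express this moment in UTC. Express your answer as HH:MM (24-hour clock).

1 March 2025 is a Saturday, so the first Sunday is March 2 and the third is March 16.
1 September 2025 is a Monday, so the first Monday is September 1 and the fourth is September 22.
Daylight saving runs 16 March – 22 September; 20 September 2025 is inside that window, so Yalath Zone is at UTC+04:00.
04:00 local − 4h = 00:00 UTC.

00:00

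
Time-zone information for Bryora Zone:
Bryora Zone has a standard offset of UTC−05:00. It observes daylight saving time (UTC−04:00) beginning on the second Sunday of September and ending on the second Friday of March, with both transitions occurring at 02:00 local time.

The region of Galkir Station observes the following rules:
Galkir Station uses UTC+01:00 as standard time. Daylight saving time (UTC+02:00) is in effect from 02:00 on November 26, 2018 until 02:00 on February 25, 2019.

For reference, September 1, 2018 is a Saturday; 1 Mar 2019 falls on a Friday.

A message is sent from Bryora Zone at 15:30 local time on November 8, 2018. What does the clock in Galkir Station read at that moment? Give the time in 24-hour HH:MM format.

1 September 2018 is a Saturday, so the first Sunday is September 2 and the second is September 9.
1 March 2019 is a Friday, so the first Friday is March 1 and the second is March 8.
November 8, 2018 falls between 9 September 2018 and 8 March 2019, so daylight saving is in effect and Bryora Zone is at UTC−04:00.
15:30 Bryora Zone + 4h = 19:30 UTC.
At the standard offset (UTC+01:00), 19:30 UTC + 1h = 20:30 Galkir Station standard time.
Daylight saving runs 26 November 2018 – 25 February 2019; the standard-time date in Galkir Station, November 8, 2018, is outside that window, so Galkir Station is on standard time at UTC+01:00.
19:30 UTC + 1h = 20:30 Galkir Station.

20:30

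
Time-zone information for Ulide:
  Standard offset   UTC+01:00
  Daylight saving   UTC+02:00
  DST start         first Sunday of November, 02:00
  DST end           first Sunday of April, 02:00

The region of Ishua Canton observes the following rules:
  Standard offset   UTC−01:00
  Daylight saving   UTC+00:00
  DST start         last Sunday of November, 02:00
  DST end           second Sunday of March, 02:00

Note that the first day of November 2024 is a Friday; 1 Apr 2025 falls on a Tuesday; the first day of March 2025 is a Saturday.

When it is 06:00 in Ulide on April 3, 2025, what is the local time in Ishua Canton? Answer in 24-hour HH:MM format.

1 November 2024 is a Friday, so the first Sunday is November 3.
1 April 2025 is a Tuesday, so the first Sunday is April 6.
April 3, 2025 falls between 3 November 2024 and 6 April 2025, so daylight saving is in effect and Ulide is at UTC+02:00.
06:00 Ulide − 2h = 04:00 UTC.
1 November 2024 is a Friday, so Sundays fall on 3, 10, 17, 24; the last is November 24.
1 March 2025 is a Saturday, so the first Sunday is March 2 and the second is March 9.
At the standard offset (UTC−01:00), 04:00 UTC − 1h = 03:00 Ishua Canton standard time.
The standard-time date in Ishua Canton, April 3, 2025, is outside the daylight-saving period (24 November 2024 – 9 March 2025), so Ishua Canton is on standard time, UTC−01:00.
04:00 UTC − 1h = 03:00 Ishua Canton.

03:00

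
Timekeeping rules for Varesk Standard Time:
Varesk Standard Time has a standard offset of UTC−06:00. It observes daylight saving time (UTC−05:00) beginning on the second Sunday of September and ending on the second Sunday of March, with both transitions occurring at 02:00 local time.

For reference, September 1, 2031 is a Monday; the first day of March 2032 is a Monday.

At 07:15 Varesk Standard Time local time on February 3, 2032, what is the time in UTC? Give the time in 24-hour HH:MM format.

12:15

1 September 2031 is a Monday, so the first Sunday is September 7 and the second is September 14.
1 March 2032 is a Monday, so the first Sunday is March 7 and the second is March 14.
Daylight saving runs 14 September 2031 – 14 March 2032; February 3, 2032 is inside that window, so Varesk Standard Time is at UTC−05:00.
07:15 local + 5h = 12:15 UTC.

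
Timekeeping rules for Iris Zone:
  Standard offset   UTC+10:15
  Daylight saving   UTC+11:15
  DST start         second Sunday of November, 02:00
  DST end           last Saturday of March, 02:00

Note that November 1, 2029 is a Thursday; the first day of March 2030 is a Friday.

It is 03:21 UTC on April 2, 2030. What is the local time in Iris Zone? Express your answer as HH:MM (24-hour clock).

1 November 2029 is a Thursday, so the first Sunday is November 4 and the second is November 11.
1 March 2030 is a Friday, so Saturdays fall on 2, 9, 16, 23, 30; the last is March 30.
At the standard offset (UTC+10:15), 03:21 UTC + 10h15m = 13:36 Iris Zone standard time.
The standard-time date in Iris Zone, April 2, 2030, is outside the daylight-saving period (11 November 2029 – 30 March 2030), so Iris Zone is on standard time, UTC+10:15.
03:21 UTC + 10h15m = 13:36 local.

13:36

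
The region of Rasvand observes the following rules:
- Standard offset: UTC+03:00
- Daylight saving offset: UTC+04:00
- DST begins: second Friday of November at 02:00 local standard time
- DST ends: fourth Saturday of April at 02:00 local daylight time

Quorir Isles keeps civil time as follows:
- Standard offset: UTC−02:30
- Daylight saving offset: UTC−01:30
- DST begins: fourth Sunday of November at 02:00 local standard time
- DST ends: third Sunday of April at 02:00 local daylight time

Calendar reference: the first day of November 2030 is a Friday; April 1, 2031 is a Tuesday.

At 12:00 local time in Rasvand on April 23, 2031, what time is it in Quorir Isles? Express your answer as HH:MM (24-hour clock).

1 November 2030 is a Friday, so the first Friday is November 1 and the second is November 8.
1 April 2031 is a Tuesday, so the first Saturday is April 5 and the fourth is April 26.
Daylight saving runs 8 November 2030 – 26 April 2031; April 23, 2031 is inside that window, so Rasvand is at UTC+04:00.
12:00 Rasvand − 4h = 08:00 UTC.
1 November 2030 is a Friday, so the first Sunday is November 3 and the fourth is November 24.
1 April 2031 is a Tuesday, so the first Sunday is April 6 and the third is April 20.
At the standard offset (UTC−02:30), 08:00 UTC − 2h30m = 05:30 Quorir Isles standard time.
The standard-time date in Quorir Isles, April 23, 2031, does not fall between 24 November 2030 and 20 April 2031, so daylight saving is not in effect and Quorir Isles is at UTC−02:30.
08:00 UTC − 2h30m = 05:30 Quorir Isles.

05:30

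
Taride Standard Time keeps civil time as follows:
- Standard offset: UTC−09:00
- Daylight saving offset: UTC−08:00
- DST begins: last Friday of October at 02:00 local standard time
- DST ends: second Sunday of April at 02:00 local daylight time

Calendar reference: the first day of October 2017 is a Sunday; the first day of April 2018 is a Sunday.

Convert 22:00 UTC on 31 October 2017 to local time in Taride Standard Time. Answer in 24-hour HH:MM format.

1 October 2017 is a Sunday, so Fridays fall on 6, 13, 20, 27; the last is October 27.
1 April 2018 is a Sunday, so the first Sunday is April 1 and the second is April 8.
At the standard offset (UTC−09:00), 22:00 UTC − 9h = 13:00 Taride Standard Time standard time.
The standard-time date in Taride Standard Time, 31 October 2017, falls between 27 October 2017 and 8 April 2018, so daylight saving is in effect and Taride Standard Time is at UTC−08:00.
22:00 UTC − 8h = 14:00 local.

14:00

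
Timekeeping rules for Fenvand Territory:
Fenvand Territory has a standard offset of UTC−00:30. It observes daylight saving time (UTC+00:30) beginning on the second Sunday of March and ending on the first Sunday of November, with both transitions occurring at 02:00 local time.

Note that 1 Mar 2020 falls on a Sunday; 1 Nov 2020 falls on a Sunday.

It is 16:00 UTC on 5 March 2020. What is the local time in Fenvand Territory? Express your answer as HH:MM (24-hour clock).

15:30

1 March 2020 is a Sunday, so the first Sunday is March 1 and the second is March 8.
1 November 2020 is a Sunday, so the first Sunday is November 1.
At the standard offset (UTC−00:30), 16:00 UTC − 0h30m = 15:30 Fenvand Territory standard time.
Daylight saving runs 8 March – 1 November; the standard-time date in Fenvand Territory, 5 March 2020, is outside that window, so Fenvand Territory is on standard time at UTC−00:30.
16:00 UTC − 0h30m = 15:30 local.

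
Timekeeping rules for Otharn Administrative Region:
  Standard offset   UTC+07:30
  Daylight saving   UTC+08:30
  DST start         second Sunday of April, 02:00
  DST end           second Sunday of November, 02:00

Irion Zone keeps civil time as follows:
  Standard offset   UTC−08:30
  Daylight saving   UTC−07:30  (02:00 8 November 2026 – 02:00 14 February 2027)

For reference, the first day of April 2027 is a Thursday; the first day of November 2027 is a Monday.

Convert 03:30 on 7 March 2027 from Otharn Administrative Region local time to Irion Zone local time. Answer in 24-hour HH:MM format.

11:30

1 April 2027 is a Thursday, so the first Sunday is April 4 and the second is April 11.
1 November 2027 is a Monday, so the first Sunday is November 7 and the second is November 14.
Daylight saving runs 11 April – 14 November; 7 March 2027 is outside that window, so Otharn Administrative Region is on standard time at UTC+07:30.
03:30 Otharn Administrative Region − 7h30m = 20:00 UTC (rolling into the previous day, 6 March 2027).
At the standard offset (UTC−08:30), 20:00 UTC − 8h30m = 11:30 Irion Zone standard time.
The standard-time date in Irion Zone, 6 March 2027, does not fall between 8 November 2026 and 14 February 2027, so daylight saving is not in effect and Irion Zone is at UTC−08:30.
20:00 UTC − 8h30m = 11:30 Irion Zone.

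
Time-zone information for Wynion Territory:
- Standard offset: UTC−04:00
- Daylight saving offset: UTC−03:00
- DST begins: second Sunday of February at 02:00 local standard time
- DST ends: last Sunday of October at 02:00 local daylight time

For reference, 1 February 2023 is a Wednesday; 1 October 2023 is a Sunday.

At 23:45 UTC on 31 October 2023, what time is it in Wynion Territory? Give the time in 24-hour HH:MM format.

1 February 2023 is a Wednesday, so the first Sunday is February 5 and the second is February 12.
1 October 2023 is a Sunday, so Sundays fall on 1, 8, 15, 22, 29; the last is October 29.
At the standard offset (UTC−04:00), 23:45 UTC − 4h = 19:45 Wynion Territory standard time.
The standard-time date in Wynion Territory, 31 October 2023, does not fall between 12 February and 29 October, so daylight saving is not in effect and Wynion Territory is at UTC−04:00.
23:45 UTC − 4h = 19:45 local.

19:45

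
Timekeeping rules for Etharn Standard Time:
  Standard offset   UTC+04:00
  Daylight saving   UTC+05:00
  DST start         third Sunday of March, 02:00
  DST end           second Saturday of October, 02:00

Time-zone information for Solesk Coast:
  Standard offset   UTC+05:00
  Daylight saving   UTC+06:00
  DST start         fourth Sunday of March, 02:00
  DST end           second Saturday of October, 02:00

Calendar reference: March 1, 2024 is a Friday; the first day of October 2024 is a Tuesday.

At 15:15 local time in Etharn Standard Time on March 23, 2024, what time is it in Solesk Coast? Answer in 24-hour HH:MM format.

15:15

1 March 2024 is a Friday, so the first Sunday is March 3 and the third is March 17.
1 October 2024 is a Tuesday, so the first Saturday is October 5 and the second is October 12.
March 23, 2024 falls between 17 March and 12 October, so daylight saving is in effect and Etharn Standard Time is at UTC+05:00.
15:15 Etharn Standard Time − 5h = 10:15 UTC.
1 March 2024 is a Friday, so the first Sunday is March 3 and the fourth is March 24.
1 October 2024 is a Tuesday, so the first Saturday is October 5 and the second is October 12.
At the standard offset (UTC+05:00), 10:15 UTC + 5h = 15:15 Solesk Coast standard time.
Daylight saving runs 24 March – 12 October; the standard-time date in Solesk Coast, March 23, 2024, is outside that window, so Solesk Coast is on standard time at UTC+05:00.
10:15 UTC + 5h = 15:15 Solesk Coast.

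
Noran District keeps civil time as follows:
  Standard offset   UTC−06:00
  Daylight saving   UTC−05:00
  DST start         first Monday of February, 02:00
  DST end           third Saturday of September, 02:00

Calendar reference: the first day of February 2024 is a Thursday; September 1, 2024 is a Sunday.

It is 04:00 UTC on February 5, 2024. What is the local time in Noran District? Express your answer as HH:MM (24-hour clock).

22:00

1 February 2024 is a Thursday, so the first Monday is February 5.
1 September 2024 is a Sunday, so the first Saturday is September 7 and the third is September 21.
At the standard offset (UTC−06:00), 04:00 UTC − 6h = 22:00 Noran District standard time (rolling into the previous day, 4 February 2024).
The standard-time date in Noran District, February 4, 2024, does not fall between 5 February and 21 September, so daylight saving is not in effect and Noran District is at UTC−06:00.
04:00 UTC − 6h = 22:00 local (rolling into the previous day, 4 February 2024).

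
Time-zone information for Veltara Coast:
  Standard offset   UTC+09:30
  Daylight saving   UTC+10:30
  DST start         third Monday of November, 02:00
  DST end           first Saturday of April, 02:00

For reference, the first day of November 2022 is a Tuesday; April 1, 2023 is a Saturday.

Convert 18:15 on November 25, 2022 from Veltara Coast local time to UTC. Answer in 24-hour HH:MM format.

1 November 2022 is a Tuesday, so the first Monday is November 7 and the third is November 21.
1 April 2023 is a Saturday, so the first Saturday is April 1.
November 25, 2022 falls between 21 November 2022 and 1 April 2023, so daylight saving is in effect and Veltara Coast is at UTC+10:30.
18:15 local − 10h30m = 07:45 UTC.

07:45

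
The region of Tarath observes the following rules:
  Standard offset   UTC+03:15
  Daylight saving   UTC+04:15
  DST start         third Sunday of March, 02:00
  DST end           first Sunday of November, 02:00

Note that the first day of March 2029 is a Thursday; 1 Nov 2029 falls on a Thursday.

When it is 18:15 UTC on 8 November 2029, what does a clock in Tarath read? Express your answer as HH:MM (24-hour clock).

1 March 2029 is a Thursday, so the first Sunday is March 4 and the third is March 18.
1 November 2029 is a Thursday, so the first Sunday is November 4.
At the standard offset (UTC+03:15), 18:15 UTC + 3h15m = 21:30 Tarath standard time.
The standard-time date in Tarath, 8 November 2029, is outside the daylight-saving period (18 March – 4 November), so Tarath is on standard time, UTC+03:15.
18:15 UTC + 3h15m = 21:30 local.

21:30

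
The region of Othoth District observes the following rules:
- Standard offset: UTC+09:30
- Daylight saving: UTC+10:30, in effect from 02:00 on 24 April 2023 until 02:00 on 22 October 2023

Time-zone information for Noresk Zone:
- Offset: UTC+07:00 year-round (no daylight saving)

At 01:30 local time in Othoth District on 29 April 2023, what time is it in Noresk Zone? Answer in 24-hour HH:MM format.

22:00

29 April 2023 lies within the daylight-saving period (24 April – 22 October), so Othoth District is on daylight time, UTC+10:30.
01:30 Othoth District − 10h30m = 15:00 UTC (rolling into the previous day, 28 April 2023).
Noresk Zone stays on UTC+07:00 all year.
15:00 UTC + 7h = 22:00 Noresk Zone.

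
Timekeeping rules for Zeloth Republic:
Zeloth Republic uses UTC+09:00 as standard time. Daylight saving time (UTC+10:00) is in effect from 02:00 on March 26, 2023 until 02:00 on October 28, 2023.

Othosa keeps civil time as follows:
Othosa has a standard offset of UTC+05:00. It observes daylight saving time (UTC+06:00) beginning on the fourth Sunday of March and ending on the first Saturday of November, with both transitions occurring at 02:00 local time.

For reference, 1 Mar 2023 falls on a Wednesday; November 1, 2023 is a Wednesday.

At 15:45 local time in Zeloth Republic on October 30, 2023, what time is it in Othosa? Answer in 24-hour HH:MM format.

Daylight saving runs 26 March – 28 October; October 30, 2023 is outside that window, so Zeloth Republic is on standard time at UTC+09:00.
15:45 Zeloth Republic − 9h = 06:45 UTC.
1 March 2023 is a Wednesday, so the first Sunday is March 5 and the fourth is March 26.
1 November 2023 is a Wednesday, so the first Saturday is November 4.
At the standard offset (UTC+05:00), 06:45 UTC + 5h = 11:45 Othosa standard time.
The standard-time date in Othosa, October 30, 2023, falls between 26 March and 4 November, so daylight saving is in effect and Othosa is at UTC+06:00.
06:45 UTC + 6h = 12:45 Othosa.

12:45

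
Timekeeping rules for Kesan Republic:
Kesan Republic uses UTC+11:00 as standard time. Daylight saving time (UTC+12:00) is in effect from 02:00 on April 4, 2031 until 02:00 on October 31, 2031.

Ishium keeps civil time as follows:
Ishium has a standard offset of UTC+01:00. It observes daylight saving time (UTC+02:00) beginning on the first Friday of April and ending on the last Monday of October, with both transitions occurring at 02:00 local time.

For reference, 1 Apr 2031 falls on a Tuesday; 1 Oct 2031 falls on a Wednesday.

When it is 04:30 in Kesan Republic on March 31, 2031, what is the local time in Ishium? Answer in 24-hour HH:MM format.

18:30

Daylight saving runs 4 April – 31 October; March 31, 2031 is outside that window, so Kesan Republic is on standard time at UTC+11:00.
04:30 Kesan Republic − 11h = 17:30 UTC (rolling into the previous day, 30 March 2031).
1 April 2031 is a Tuesday, so the first Friday is April 4.
1 October 2031 is a Wednesday, so Mondays fall on 6, 13, 20, 27; the last is October 27.
At the standard offset (UTC+01:00), 17:30 UTC + 1h = 18:30 Ishium standard time.
The standard-time date in Ishium, March 30, 2031, does not fall between 4 April and 27 October, so daylight saving is not in effect and Ishium is at UTC+01:00.
17:30 UTC + 1h = 18:30 Ishium.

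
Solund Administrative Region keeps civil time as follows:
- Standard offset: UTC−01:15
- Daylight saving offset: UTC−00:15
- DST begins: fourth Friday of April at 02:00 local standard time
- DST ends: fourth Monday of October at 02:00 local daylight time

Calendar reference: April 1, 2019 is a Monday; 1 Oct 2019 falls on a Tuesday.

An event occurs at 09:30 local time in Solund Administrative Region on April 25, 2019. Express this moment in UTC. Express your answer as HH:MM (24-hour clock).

1 April 2019 is a Monday, so the first Friday is April 5 and the fourth is April 26.
1 October 2019 is a Tuesday, so the first Monday is October 7 and the fourth is October 28.
April 25, 2019 does not fall between 26 April and 28 October, so daylight saving is not in effect and Solund Administrative Region is at UTC−01:15.
09:30 local + 1h15m = 10:45 UTC.

10:45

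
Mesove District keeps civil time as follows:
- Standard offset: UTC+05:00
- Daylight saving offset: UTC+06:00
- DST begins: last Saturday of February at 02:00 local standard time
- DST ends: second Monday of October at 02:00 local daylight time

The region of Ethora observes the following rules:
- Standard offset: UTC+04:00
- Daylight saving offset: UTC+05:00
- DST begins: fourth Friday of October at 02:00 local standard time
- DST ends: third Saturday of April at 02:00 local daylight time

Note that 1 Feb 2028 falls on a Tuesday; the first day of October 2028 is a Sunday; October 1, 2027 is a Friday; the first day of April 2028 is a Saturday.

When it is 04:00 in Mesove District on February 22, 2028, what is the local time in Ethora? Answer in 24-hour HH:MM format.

04:00

1 February 2028 is a Tuesday, so Saturdays fall on 5, 12, 19, 26; the last is February 26.
1 October 2028 is a Sunday, so the first Monday is October 2 and the second is October 9.
February 22, 2028 does not fall between 26 February and 9 October, so daylight saving is not in effect and Mesove District is at UTC+05:00.
04:00 Mesove District − 5h = 23:00 UTC (rolling into the previous day, 21 February 2028).
1 October 2027 is a Friday, so the first Friday is October 1 and the fourth is October 22.
1 April 2028 is a Saturday, so the first Saturday is April 1 and the third is April 15.
At the standard offset (UTC+04:00), 23:00 UTC + 4h = 03:00 Ethora standard time (rolling into the next day, 22 February 2028).
Daylight saving runs 22 October 2027 – 15 April 2028; the standard-time date in Ethora, February 22, 2028, is inside that window, so Ethora is at UTC+05:00.
23:00 UTC + 5h = 04:00 Ethora (rolling into the next day, 22 February 2028).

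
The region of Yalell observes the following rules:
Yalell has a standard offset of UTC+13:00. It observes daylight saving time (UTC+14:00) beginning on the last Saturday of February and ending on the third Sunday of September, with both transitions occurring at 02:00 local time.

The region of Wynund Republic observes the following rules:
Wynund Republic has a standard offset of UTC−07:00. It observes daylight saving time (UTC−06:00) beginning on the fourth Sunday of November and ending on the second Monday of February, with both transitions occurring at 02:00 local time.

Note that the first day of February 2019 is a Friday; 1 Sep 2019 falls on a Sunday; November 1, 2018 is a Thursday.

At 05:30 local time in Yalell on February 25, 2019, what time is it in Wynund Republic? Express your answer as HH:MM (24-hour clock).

08:30

1 February 2019 is a Friday, so Saturdays fall on 2, 9, 16, 23; the last is February 23.
1 September 2019 is a Sunday, so the first Sunday is September 1 and the third is September 15.
February 25, 2019 lies within the daylight-saving period (23 February – 15 September), so Yalell is on daylight time, UTC+14:00.
05:30 Yalell − 14h = 15:30 UTC (rolling into the previous day, 24 February 2019).
1 November 2018 is a Thursday, so the first Sunday is November 4 and the fourth is November 25.
1 February 2019 is a Friday, so the first Monday is February 4 and the second is February 11.
At the standard offset (UTC−07:00), 15:30 UTC − 7h = 08:30 Wynund Republic standard time.
The standard-time date in Wynund Republic, February 24, 2019, is outside the daylight-saving period (25 November 2018 – 11 February 2019), so Wynund Republic is on standard time, UTC−07:00.
15:30 UTC − 7h = 08:30 Wynund Republic.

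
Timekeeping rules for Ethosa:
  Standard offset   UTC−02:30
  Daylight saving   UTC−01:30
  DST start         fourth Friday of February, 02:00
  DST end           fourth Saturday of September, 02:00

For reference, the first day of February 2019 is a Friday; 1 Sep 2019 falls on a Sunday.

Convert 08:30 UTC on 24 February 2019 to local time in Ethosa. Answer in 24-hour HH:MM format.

07:00

1 February 2019 is a Friday, so the first Friday is February 1 and the fourth is February 22.
1 September 2019 is a Sunday, so the first Saturday is September 7 and the fourth is September 28.
At the standard offset (UTC−02:30), 08:30 UTC − 2h30m = 06:00 Ethosa standard time.
The standard-time date in Ethosa, 24 February 2019, falls between 22 February and 28 September, so daylight saving is in effect and Ethosa is at UTC−01:30.
08:30 UTC − 1h30m = 07:00 local.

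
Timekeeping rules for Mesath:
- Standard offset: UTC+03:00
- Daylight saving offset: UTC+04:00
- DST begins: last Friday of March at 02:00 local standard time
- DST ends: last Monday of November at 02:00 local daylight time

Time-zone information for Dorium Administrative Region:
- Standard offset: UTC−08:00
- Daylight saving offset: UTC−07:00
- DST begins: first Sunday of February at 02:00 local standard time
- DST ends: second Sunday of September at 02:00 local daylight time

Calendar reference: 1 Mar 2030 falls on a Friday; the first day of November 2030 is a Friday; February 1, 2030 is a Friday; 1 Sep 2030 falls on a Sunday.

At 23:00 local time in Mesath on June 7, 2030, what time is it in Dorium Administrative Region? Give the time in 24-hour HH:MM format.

1 March 2030 is a Friday, so Fridays fall on 1, 8, 15, 22, 29; the last is March 29.
1 November 2030 is a Friday, so Mondays fall on 4, 11, 18, 25; the last is November 25.
Daylight saving runs 29 March – 25 November; June 7, 2030 is inside that window, so Mesath is at UTC+04:00.
23:00 Mesath − 4h = 19:00 UTC.
1 February 2030 is a Friday, so the first Sunday is February 3.
1 September 2030 is a Sunday, so the first Sunday is September 1 and the second is September 8.
At the standard offset (UTC−08:00), 19:00 UTC − 8h = 11:00 Dorium Administrative Region standard time.
The standard-time date in Dorium Administrative Region, June 7, 2030, falls between 3 February and 8 September, so daylight saving is in effect and Dorium Administrative Region is at UTC−07:00.
19:00 UTC − 7h = 12:00 Dorium Administrative Region.

12:00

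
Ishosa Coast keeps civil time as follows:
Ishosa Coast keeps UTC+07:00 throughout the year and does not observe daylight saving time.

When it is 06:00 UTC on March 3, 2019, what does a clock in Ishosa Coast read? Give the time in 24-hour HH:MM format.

Ishosa Coast stays on UTC+07:00 all year.
06:00 UTC + 7h = 13:00 local.

13:00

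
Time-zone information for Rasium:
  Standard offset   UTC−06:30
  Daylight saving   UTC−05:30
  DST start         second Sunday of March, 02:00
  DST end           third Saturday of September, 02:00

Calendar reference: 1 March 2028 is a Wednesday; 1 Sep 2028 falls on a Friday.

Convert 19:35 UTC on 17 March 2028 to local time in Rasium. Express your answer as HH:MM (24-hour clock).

14:05

1 March 2028 is a Wednesday, so the first Sunday is March 5 and the second is March 12.
1 September 2028 is a Friday, so the first Saturday is September 2 and the third is September 16.
At the standard offset (UTC−06:30), 19:35 UTC − 6h30m = 13:05 Rasium standard time.
The standard-time date in Rasium, 17 March 2028, lies within the daylight-saving period (12 March – 16 September), so Rasium is on daylight time, UTC−05:30.
19:35 UTC − 5h30m = 14:05 local.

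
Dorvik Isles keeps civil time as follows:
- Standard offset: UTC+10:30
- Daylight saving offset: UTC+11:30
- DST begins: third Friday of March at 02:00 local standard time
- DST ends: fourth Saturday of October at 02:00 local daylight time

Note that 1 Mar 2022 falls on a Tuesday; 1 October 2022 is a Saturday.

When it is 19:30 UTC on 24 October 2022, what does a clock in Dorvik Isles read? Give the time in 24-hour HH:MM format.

1 March 2022 is a Tuesday, so the first Friday is March 4 and the third is March 18.
1 October 2022 is a Saturday, so the first Saturday is October 1 and the fourth is October 22.
At the standard offset (UTC+10:30), 19:30 UTC + 10h30m = 06:00 Dorvik Isles standard time (rolling into the next day, 25 October 2022).
The standard-time date in Dorvik Isles, 25 October 2022, is outside the daylight-saving period (18 March – 22 October), so Dorvik Isles is on standard time, UTC+10:30.
19:30 UTC + 10h30m = 06:00 local (rolling into the next day, 25 October 2022).

06:00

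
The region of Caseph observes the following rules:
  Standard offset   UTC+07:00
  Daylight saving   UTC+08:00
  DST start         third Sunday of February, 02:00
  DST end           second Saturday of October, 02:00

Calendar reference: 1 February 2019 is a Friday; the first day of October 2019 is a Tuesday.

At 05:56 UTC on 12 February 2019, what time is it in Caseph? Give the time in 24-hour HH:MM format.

1 February 2019 is a Friday, so the first Sunday is February 3 and the third is February 17.
1 October 2019 is a Tuesday, so the first Saturday is October 5 and the second is October 12.
At the standard offset (UTC+07:00), 05:56 UTC + 7h = 12:56 Caseph standard time.
Daylight saving runs 17 February – 12 October; the standard-time date in Caseph, 12 February 2019, is outside that window, so Caseph is on standard time at UTC+07:00.
05:56 UTC + 7h = 12:56 local.

12:56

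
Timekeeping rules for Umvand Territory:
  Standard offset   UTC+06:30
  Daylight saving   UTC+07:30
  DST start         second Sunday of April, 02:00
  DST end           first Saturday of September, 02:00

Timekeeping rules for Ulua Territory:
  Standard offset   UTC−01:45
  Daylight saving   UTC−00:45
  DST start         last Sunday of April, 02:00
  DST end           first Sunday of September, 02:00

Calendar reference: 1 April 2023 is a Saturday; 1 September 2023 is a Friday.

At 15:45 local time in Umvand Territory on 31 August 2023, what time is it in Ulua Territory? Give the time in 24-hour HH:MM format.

07:30

1 April 2023 is a Saturday, so the first Sunday is April 2 and the second is April 9.
1 September 2023 is a Friday, so the first Saturday is September 2.
31 August 2023 falls between 9 April and 2 September, so daylight saving is in effect and Umvand Territory is at UTC+07:30.
15:45 Umvand Territory − 7h30m = 08:15 UTC.
1 April 2023 is a Saturday, so Sundays fall on 2, 9, 16, 23, 30; the last is April 30.
1 September 2023 is a Friday, so the first Sunday is September 3.
At the standard offset (UTC−01:45), 08:15 UTC − 1h45m = 06:30 Ulua Territory standard time.
Daylight saving runs 30 April – 3 September; the standard-time date in Ulua Territory, 31 August 2023, is inside that window, so Ulua Territory is at UTC−00:45.
08:15 UTC − 0h45m = 07:30 Ulua Territory.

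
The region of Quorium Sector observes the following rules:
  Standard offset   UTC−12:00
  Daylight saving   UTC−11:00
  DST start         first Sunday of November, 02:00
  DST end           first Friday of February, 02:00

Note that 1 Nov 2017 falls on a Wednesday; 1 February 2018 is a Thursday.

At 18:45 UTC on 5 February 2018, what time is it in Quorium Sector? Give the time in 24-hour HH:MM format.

1 November 2017 is a Wednesday, so the first Sunday is November 5.
1 February 2018 is a Thursday, so the first Friday is February 2.
At the standard offset (UTC−12:00), 18:45 UTC − 12h = 06:45 Quorium Sector standard time.
Daylight saving runs 5 November 2017 – 2 February 2018; the standard-time date in Quorium Sector, 5 February 2018, is outside that window, so Quorium Sector is on standard time at UTC−12:00.
18:45 UTC − 12h = 06:45 local.

06:45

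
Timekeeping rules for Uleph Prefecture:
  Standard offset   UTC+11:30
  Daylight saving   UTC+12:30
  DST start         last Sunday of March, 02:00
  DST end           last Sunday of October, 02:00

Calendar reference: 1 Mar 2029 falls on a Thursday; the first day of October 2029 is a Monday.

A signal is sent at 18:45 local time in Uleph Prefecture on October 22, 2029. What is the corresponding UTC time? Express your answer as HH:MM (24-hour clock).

1 March 2029 is a Thursday, so Sundays fall on 4, 11, 18, 25; the last is March 25.
1 October 2029 is a Monday, so Sundays fall on 7, 14, 21, 28; the last is October 28.
October 22, 2029 falls between 25 March and 28 October, so daylight saving is in effect and Uleph Prefecture is at UTC+12:30.
18:45 local − 12h30m = 06:15 UTC.

06:15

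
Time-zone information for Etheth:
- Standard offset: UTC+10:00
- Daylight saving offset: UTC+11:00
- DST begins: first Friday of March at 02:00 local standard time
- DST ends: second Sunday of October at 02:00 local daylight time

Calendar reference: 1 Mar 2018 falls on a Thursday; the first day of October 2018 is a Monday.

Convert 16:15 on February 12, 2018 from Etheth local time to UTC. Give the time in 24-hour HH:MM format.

1 March 2018 is a Thursday, so the first Friday is March 2.
1 October 2018 is a Monday, so the first Sunday is October 7 and the second is October 14.
February 12, 2018 is outside the daylight-saving period (2 March – 14 October), so Etheth is on standard time, UTC+10:00.
16:15 local − 10h = 06:15 UTC.

06:15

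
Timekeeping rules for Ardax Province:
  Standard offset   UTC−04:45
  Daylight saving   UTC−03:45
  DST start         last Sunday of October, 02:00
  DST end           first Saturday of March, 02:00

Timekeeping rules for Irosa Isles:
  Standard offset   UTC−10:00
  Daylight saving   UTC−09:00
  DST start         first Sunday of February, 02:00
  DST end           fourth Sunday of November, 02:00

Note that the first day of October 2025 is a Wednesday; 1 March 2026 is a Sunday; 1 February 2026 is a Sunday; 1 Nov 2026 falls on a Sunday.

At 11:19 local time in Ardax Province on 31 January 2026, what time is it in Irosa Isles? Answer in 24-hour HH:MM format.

05:04

1 October 2025 is a Wednesday, so Sundays fall on 5, 12, 19, 26; the last is October 26.
1 March 2026 is a Sunday, so the first Saturday is March 7.
Daylight saving runs 26 October 2025 – 7 March 2026; 31 January 2026 is inside that window, so Ardax Province is at UTC−03:45.
11:19 Ardax Province + 3h45m = 15:04 UTC.
1 February 2026 is a Sunday, so the first Sunday is February 1.
1 November 2026 is a Sunday, so the first Sunday is November 1 and the fourth is November 22.
At the standard offset (UTC−10:00), 15:04 UTC − 10h = 05:04 Irosa Isles standard time.
The standard-time date in Irosa Isles, 31 January 2026, is outside the daylight-saving period (1 February – 22 November), so Irosa Isles is on standard time, UTC−10:00.
15:04 UTC − 10h = 05:04 Irosa Isles.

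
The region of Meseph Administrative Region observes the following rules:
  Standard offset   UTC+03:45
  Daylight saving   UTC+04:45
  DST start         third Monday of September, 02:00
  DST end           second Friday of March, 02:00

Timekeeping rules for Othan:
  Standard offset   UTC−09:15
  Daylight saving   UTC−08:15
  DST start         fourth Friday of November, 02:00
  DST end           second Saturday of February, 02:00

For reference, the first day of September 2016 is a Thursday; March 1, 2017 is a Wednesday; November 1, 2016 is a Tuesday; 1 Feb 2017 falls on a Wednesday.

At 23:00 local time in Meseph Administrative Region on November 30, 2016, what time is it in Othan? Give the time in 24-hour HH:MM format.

10:00

1 September 2016 is a Thursday, so the first Monday is September 5 and the third is September 19.
1 March 2017 is a Wednesday, so the first Friday is March 3 and the second is March 10.
Daylight saving runs 19 September 2016 – 10 March 2017; November 30, 2016 is inside that window, so Meseph Administrative Region is at UTC+04:45.
23:00 Meseph Administrative Region − 4h45m = 18:15 UTC.
1 November 2016 is a Tuesday, so the first Friday is November 4 and the fourth is November 25.
1 February 2017 is a Wednesday, so the first Saturday is February 4 and the second is February 11.
At the standard offset (UTC−09:15), 18:15 UTC − 9h15m = 09:00 Othan standard time.
Daylight saving runs 25 November 2016 – 11 February 2017; the standard-time date in Othan, November 30, 2016, is inside that window, so Othan is at UTC−08:15.
18:15 UTC − 8h15m = 10:00 Othan.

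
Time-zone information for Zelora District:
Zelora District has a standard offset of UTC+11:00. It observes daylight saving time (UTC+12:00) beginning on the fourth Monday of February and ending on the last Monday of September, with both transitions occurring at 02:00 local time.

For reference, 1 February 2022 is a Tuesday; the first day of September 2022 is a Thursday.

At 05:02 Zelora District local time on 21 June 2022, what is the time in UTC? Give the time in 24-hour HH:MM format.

17:02

1 February 2022 is a Tuesday, so the first Monday is February 7 and the fourth is February 28.
1 September 2022 is a Thursday, so Mondays fall on 5, 12, 19, 26; the last is September 26.
21 June 2022 lies within the daylight-saving period (28 February – 26 September), so Zelora District is on daylight time, UTC+12:00.
05:02 local − 12h = 17:02 UTC (rolling into the previous day, 20 June 2022).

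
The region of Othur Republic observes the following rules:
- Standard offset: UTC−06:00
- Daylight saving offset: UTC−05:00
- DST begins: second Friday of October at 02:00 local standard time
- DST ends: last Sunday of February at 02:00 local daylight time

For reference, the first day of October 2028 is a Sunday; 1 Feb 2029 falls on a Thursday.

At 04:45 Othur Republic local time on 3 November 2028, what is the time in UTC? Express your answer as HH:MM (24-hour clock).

1 October 2028 is a Sunday, so the first Friday is October 6 and the second is October 13.
1 February 2029 is a Thursday, so Sundays fall on 4, 11, 18, 25; the last is February 25.
Daylight saving runs 13 October 2028 – 25 February 2029; 3 November 2028 is inside that window, so Othur Republic is at UTC−05:00.
04:45 local + 5h = 09:45 UTC.

09:45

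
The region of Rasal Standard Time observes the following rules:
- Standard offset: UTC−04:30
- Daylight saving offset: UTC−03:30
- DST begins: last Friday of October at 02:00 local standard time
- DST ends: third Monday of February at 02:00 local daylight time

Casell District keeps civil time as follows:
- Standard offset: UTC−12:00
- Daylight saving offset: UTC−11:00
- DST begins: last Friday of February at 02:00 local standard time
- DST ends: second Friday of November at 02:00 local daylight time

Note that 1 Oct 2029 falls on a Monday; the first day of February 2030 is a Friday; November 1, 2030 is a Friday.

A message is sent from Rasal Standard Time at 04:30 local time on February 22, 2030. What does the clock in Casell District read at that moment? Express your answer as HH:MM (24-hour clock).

21:00

1 October 2029 is a Monday, so Fridays fall on 5, 12, 19, 26; the last is October 26.
1 February 2030 is a Friday, so the first Monday is February 4 and the third is February 18.
February 22, 2030 does not fall between 26 October 2029 and 18 February 2030, so daylight saving is not in effect and Rasal Standard Time is at UTC−04:30.
04:30 Rasal Standard Time + 4h30m = 09:00 UTC.
1 February 2030 is a Friday, so Fridays fall on 1, 8, 15, 22; the last is February 22.
1 November 2030 is a Friday, so the first Friday is November 1 and the second is November 8.
At the standard offset (UTC−12:00), 09:00 UTC − 12h = 21:00 Casell District standard time (rolling into the previous day, 21 February 2030).
The standard-time date in Casell District, February 21, 2030, is outside the daylight-saving period (22 February – 8 November), so Casell District is on standard time, UTC−12:00.
09:00 UTC − 12h = 21:00 Casell District (rolling into the previous day, 21 February 2030).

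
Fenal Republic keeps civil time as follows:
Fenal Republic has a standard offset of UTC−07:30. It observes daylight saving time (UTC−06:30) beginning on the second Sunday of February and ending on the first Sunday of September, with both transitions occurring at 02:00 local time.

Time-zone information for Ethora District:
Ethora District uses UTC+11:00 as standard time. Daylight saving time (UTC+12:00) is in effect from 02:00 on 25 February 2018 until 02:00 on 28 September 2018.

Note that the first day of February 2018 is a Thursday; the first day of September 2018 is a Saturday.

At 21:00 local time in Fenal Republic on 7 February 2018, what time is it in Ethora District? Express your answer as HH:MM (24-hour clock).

15:30

1 February 2018 is a Thursday, so the first Sunday is February 4 and the second is February 11.
1 September 2018 is a Saturday, so the first Sunday is September 2.
Daylight saving runs 11 February – 2 September; 7 February 2018 is outside that window, so Fenal Republic is on standard time at UTC−07:30.
21:00 Fenal Republic + 7h30m = 04:30 UTC (rolling into the next day, 8 February 2018).
At the standard offset (UTC+11:00), 04:30 UTC + 11h = 15:30 Ethora District standard time.
The standard-time date in Ethora District, 8 February 2018, is outside the daylight-saving period (25 February – 28 September), so Ethora District is on standard time, UTC+11:00.
04:30 UTC + 11h = 15:30 Ethora District.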